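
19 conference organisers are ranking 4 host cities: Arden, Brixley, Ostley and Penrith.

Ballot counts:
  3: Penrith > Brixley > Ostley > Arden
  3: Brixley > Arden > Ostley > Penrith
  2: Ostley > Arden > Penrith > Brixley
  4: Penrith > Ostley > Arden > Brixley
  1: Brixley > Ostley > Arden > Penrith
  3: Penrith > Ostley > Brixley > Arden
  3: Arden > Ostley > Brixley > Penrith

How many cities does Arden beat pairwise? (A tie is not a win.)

0

Arden against each rival (19 organisers):
Arden–Brixley: Brixley 10–9.
Arden vs Ostley: Ostley wins 13–6.
Arden vs Penrith: Arden is ranked higher on 3+2+1+3 = 9 ballots, Penrith on 10. Penrith wins 10–9.
Arden beats no one; loses to Brixley, Ostley, Penrith — 0 pairwise wins.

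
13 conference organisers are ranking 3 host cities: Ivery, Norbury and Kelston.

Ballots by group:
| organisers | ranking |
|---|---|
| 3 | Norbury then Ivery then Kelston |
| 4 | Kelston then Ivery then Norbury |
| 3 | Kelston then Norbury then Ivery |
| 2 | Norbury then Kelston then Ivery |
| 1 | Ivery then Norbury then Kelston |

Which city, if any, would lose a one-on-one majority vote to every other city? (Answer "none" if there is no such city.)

Ivery

Pairwise majorities:
Ivery vs Norbury: Norbury wins 8–5.
Ivery vs Kelston: Ivery preferred on 3+1 = 4 ballots; Kelston wins 9–4.
Norbury–Kelston: Kelston 7–6.
Ivery is beaten in every head-to-head and is the Condorcet loser.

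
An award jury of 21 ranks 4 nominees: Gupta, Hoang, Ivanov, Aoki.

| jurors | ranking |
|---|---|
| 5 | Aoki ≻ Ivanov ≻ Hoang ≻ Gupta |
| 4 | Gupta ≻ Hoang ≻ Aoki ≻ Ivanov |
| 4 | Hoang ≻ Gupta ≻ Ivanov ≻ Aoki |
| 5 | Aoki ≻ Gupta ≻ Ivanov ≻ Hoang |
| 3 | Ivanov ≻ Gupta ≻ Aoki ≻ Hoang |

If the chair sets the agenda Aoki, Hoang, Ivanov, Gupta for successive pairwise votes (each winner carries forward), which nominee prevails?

Round 1: Aoki vs Hoang — 13–8, Aoki advances.
Round 2: Aoki vs Ivanov — 14–7, Aoki advances.
Round 3: Aoki vs Gupta — 10–11, Gupta advances.
Gupta survives the agenda.

Gupta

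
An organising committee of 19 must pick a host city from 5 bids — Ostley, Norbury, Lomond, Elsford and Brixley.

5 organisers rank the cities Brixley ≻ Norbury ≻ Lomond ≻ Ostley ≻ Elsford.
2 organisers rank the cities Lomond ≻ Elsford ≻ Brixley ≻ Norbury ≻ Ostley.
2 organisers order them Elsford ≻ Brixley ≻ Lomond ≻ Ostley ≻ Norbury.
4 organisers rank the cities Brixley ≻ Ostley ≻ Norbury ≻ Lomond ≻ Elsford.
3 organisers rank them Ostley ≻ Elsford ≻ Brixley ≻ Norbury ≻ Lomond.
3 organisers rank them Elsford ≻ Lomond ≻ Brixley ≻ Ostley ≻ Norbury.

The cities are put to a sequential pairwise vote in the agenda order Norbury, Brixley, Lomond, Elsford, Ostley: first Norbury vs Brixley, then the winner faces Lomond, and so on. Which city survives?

Round 1: Norbury vs Brixley — 0–19, Brixley advances.
Round 2: Brixley vs Lomond — 14–5, Brixley advances.
Round 3: Brixley vs Elsford — 9–10, Elsford advances.
Round 4: Elsford vs Ostley — 7–12, Ostley advances.
Ostley survives the agenda.

Ostley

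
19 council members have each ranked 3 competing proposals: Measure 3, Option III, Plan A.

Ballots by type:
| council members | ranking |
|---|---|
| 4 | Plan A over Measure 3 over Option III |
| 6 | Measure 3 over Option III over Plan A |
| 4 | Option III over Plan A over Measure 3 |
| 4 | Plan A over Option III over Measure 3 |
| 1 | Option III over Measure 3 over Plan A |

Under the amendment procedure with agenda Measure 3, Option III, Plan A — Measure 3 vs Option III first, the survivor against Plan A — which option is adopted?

Round 1: Measure 3 vs Option III — 10–9, Measure 3 advances.
Round 2: Measure 3 vs Plan A — 7–12, Plan A advances.
The agenda winner is Plan A.

Plan A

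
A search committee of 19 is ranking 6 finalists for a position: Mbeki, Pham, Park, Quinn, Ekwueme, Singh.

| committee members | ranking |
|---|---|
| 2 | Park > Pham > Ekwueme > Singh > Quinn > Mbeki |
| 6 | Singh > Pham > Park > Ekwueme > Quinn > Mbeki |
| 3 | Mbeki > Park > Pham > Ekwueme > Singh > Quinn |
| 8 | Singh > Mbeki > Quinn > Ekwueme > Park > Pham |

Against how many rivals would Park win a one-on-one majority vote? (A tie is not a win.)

3

Park against each rival (19 committee members):
Park vs Mbeki: Mbeki wins 11–8.
Park vs Pham: 2+3+8 = 13 for Park, 6 for Pham — Park by 13–6.
Park vs Quinn: 11 to 8, Park.
Park vs Ekwueme: Park, 11–8.
Park vs Singh: Park preferred on 2+3 = 5 ballots; Singh wins 14–5.
Park beats Pham, Quinn, Ekwueme; loses to Mbeki, Singh — 3 pairwise wins.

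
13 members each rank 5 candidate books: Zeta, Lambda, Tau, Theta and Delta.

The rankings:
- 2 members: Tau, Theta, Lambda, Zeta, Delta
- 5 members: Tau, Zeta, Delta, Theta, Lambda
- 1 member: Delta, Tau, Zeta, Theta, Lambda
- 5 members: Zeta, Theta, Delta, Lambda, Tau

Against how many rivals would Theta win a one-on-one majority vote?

Theta against each rival (13 members):
Theta–Zeta: Zeta 11–2.
Theta vs Lambda: Theta is ranked higher on 2+5+1+5 = 13 ballots, Lambda on 0. Theta wins 13–0.
Theta vs Tau: Tau, 8–5.
Theta vs Delta: Theta wins 7–6.
Theta beats Lambda, Delta; loses to Zeta, Tau — 2 pairwise wins.

2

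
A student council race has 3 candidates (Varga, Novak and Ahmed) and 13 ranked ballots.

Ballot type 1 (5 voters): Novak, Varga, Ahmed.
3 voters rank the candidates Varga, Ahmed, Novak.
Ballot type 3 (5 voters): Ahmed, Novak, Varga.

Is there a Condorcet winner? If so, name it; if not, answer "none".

none

Pairwise majorities:
Varga vs Novak: Novak, 10–3.
Varga vs Ahmed: Varga wins 8–5.
Novak vs Ahmed: Ahmed, 8–5.
Every candidate loses at least once (Varga loses to Novak; Novak loses to Ahmed; Ahmed loses to Varga). The majority relation contains the cycle Varga > Ahmed > Novak > Varga, so there is no Condorcet winner.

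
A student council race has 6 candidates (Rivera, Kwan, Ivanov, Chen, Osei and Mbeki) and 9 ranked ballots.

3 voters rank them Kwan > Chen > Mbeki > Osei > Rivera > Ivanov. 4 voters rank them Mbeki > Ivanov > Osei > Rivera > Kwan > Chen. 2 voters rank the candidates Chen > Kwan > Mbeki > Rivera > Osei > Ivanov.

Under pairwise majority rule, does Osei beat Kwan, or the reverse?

Ballots ranking Osei above Kwan: 4.
Ballots ranking Kwan above Osei: 9 − 4 = 5.
Kwan wins the head-to-head 5–4.

Kwan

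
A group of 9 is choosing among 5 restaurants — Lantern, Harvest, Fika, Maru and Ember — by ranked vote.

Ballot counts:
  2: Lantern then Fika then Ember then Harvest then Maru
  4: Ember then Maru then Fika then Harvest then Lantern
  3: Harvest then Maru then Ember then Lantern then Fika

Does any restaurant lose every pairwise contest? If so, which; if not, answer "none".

Pairwise majorities:
Lantern vs Harvest: 2 to 7, Harvest.
Lantern vs Fika: Lantern wins 5–4.
Lantern vs Maru: 2 for Lantern, 7 for Maru — Maru by 7–2.
Lantern vs Ember: Ember wins 7–2.
Harvest vs Fika: 3 to 6, Fika.
Harvest vs Maru: Harvest wins 5–4.
Harvest vs Ember: Harvest is ranked higher on 3 ballots, Ember on 6. Ember wins 6–3.
Fika vs Maru: 2 to 7, Maru.
Fika vs Ember: Ember wins 7–2.
Maru vs Ember: Ember, 6–3.
Each restaurant has at least one pairwise win (Lantern beats Fika; Harvest beats Lantern; Fika beats Harvest; Maru beats Lantern; Ember beats Lantern) — no Condorcet loser.

none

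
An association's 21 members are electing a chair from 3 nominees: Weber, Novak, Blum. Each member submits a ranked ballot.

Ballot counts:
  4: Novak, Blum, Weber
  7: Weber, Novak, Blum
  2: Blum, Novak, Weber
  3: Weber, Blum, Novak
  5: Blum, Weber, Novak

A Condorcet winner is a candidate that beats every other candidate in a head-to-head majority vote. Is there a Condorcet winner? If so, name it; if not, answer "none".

Check each pair by majority over 21 ballots:
Weber vs Novak: Weber preferred on 7+3+5 = 15 ballots; Weber wins 15–6.
Weber vs Blum: 10 to 11, Blum.
Novak vs Blum: 11 to 10, Novak.
Each candidate drops at least one matchup (Weber loses to Blum; Novak loses to Weber; Blum loses to Novak); the cycle Weber → Novak → Blum → Weber rules out a Condorcet winner.

none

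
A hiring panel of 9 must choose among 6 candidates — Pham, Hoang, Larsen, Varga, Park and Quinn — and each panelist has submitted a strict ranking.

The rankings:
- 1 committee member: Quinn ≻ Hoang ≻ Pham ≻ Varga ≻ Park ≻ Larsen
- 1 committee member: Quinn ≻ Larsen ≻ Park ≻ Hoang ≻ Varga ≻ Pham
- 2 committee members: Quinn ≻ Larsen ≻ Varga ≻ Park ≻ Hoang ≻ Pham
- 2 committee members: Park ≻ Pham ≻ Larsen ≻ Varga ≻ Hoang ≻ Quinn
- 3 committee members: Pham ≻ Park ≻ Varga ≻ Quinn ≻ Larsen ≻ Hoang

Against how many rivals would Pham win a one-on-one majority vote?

Pham against each rival (9 committee members):
Pham vs Hoang: Pham wins 5–4.
Pham vs Larsen: Pham is ranked higher on 1+2+3 = 6 ballots, Larsen on 3. Pham wins 6–3.
Pham–Varga: Pham 6–3.
Pham vs Park: 4 to 5, Park.
Pham vs Quinn: Pham preferred on 2+3 = 5 ballots; Pham wins 5–4.
Pham beats Hoang, Larsen, Varga, Quinn; loses to Park — 4 pairwise wins.

4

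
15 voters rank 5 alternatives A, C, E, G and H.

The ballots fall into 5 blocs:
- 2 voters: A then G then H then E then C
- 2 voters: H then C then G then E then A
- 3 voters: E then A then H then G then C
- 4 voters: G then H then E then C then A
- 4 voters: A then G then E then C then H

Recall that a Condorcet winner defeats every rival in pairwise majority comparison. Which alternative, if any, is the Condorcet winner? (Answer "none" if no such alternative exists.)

none

Check each pair by majority over 15 ballots:
A vs C: A is ranked higher on 2+3+4 = 9 ballots, C on 6. A wins 9–6.
A vs E: A is ranked higher on 2+4 = 6 ballots, E on 9. E wins 9–6.
A vs G: A preferred on 2+3+4 = 9 ballots; A wins 9–6.
A vs H: A preferred on 2+3+4 = 9 ballots; A wins 9–6.
C vs E: C is ranked higher on 2 ballots, E on 13. E wins 13–2.
C vs G: G wins 13–2.
C vs H: H, 11–4.
E vs G: G, 12–3.
E vs H: H wins 8–7.
G vs H: 2+4+4 = 10 for G, 5 for H — G by 10–5.
No alternative is unbeaten: A loses to E; C loses to A; E loses to G; G loses to A; H loses to A. In particular A beats G beats E beats A is a majority cycle — no Condorcet winner exists.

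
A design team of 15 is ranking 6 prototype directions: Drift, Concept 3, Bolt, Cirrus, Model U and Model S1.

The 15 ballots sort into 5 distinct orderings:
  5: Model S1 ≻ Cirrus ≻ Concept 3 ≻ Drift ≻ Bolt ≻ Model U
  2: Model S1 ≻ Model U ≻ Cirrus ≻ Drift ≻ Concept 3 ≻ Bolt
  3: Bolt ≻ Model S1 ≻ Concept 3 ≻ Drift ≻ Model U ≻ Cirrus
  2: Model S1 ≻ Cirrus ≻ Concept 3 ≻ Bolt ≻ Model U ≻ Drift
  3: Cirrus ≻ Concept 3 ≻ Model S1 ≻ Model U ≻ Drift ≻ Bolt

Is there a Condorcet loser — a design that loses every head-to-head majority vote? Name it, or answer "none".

Head-to-head results (15 engineers):
Drift vs Concept 3: 2 for Drift, 13 for Concept 3 — Concept 3 by 13–2.
Drift–Bolt: Drift 10–5.
Drift–Cirrus: Cirrus 12–3.
Drift vs Model U: Drift, 8–7.
Drift–Model S1: Model S1 15–0.
Concept 3–Bolt: Concept 3 12–3.
Concept 3 vs Cirrus: Cirrus, 12–3.
Concept 3 vs Model U: Concept 3 preferred on 5+3+2+3 = 13 ballots; Concept 3 wins 13–2.
Concept 3 vs Model S1: 3 for Concept 3, 12 for Model S1 — Model S1 by 12–3.
Bolt vs Cirrus: Bolt is ranked higher on 3 ballots, Cirrus on 12. Cirrus wins 12–3.
Bolt vs Model U: 5+3+2 = 10 for Bolt, 5 for Model U — Bolt by 10–5.
Bolt–Model S1: Model S1 12–3.
Cirrus vs Model U: Cirrus wins 10–5.
Cirrus vs Model S1: 3 to 12, Model S1.
Model U vs Model S1: Model U preferred on 0 ballots; Model S1 wins 15–0.
Only Model U has no wins; Model U is the Condorcet loser.

Model U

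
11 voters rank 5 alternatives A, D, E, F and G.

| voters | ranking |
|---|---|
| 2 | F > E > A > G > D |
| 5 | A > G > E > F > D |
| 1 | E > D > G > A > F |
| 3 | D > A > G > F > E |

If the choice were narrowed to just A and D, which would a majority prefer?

Ballots ranking A above D: 2 + 5 = 7.
Ballots ranking D above A: 11 − 7 = 4.
A wins the head-to-head 7–4.

A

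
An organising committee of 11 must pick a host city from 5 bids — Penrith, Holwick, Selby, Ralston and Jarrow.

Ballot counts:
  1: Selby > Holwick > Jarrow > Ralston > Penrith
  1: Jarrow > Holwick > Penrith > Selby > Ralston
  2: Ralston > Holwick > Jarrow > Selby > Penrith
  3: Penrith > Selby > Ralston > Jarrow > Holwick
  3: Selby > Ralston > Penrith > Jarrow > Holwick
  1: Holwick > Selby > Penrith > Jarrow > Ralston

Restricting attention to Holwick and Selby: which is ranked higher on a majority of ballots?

Ballots ranking Holwick above Selby: 1 + 2 + 1 = 4.
Ballots ranking Selby above Holwick: 11 − 4 = 7.
Selby wins the head-to-head 7–4.

Selby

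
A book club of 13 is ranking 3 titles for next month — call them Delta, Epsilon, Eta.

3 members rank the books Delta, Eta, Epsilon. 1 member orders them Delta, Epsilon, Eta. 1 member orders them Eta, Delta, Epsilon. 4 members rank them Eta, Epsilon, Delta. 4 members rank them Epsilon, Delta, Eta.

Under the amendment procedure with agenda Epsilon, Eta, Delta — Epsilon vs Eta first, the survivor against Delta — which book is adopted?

Round 1: Epsilon vs Eta — 5–8, Eta advances.
Round 2: Eta vs Delta — 5–8, Delta advances.
Delta survives the agenda.

Delta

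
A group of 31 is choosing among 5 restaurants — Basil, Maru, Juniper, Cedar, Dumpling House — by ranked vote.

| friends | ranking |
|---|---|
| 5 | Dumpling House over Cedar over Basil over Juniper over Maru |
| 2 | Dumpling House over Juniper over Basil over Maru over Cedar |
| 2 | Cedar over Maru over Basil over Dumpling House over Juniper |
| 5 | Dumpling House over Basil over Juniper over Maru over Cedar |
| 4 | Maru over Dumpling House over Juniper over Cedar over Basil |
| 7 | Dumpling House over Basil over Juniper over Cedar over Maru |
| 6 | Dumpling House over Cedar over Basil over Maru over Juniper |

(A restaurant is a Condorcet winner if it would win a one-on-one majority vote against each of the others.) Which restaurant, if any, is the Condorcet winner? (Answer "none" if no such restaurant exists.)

Dumpling House

Check each pair by majority over 31 ballots:
Basil vs Maru: Basil is ranked higher on 5+2+5+7+6 = 25 ballots, Maru on 6. Basil wins 25–6.
Basil vs Juniper: Basil preferred on 5+2+5+7+6 = 25 ballots; Basil wins 25–6.
Basil vs Cedar: 14 to 17, Cedar.
Basil vs Dumpling House: Basil is ranked higher on 2 ballots, Dumpling House on 29. Dumpling House wins 29–2.
Maru vs Juniper: 12 to 19, Juniper.
Maru vs Cedar: Maru is ranked higher on 2+5+4 = 11 ballots, Cedar on 20. Cedar wins 20–11.
Maru vs Dumpling House: 2+4 = 6 for Maru, 25 for Dumpling House — Dumpling House by 25–6.
Juniper vs Cedar: 2+5+4+7 = 18 for Juniper, 13 for Cedar — Juniper by 18–13.
Juniper vs Dumpling House: 0 to 31, Dumpling House.
Cedar vs Dumpling House: 2 for Cedar, 29 for Dumpling House — Dumpling House by 29–2.
Only Dumpling House has no losses; Dumpling House is the Condorcet winner.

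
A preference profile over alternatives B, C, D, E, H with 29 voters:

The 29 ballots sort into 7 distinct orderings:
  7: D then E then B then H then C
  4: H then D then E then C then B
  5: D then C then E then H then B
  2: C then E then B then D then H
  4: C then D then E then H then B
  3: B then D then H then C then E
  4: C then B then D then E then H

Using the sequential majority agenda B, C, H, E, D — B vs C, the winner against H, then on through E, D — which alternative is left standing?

D

Round 1: B vs C — 10–19, C advances.
Round 2: C vs H — 15–14, C advances.
Round 3: C vs E — 18–11, C advances.
Round 4: C vs D — 10–19, D advances.
D survives the agenda.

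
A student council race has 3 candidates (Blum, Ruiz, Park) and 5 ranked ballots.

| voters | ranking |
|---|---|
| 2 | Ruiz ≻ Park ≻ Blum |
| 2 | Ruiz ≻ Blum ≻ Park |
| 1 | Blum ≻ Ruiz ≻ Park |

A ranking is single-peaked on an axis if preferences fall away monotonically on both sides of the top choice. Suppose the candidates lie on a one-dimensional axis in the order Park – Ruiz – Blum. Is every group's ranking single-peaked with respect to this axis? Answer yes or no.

Axis positions: Park=1, Ruiz=2, Blum=3.
Group 1 (peak Ruiz at position 2): ranking walks positions 2-1-3, expanding outward from the peak — single-peaked.
Group 2 (peak Ruiz at position 2): ranking walks positions 2-3-1, expanding outward from the peak — single-peaked.
Group 3 (peak Blum at position 3): ranking walks positions 3-2-1, expanding outward from the peak — single-peaked.
Every ranking is single-peaked on this axis.

yes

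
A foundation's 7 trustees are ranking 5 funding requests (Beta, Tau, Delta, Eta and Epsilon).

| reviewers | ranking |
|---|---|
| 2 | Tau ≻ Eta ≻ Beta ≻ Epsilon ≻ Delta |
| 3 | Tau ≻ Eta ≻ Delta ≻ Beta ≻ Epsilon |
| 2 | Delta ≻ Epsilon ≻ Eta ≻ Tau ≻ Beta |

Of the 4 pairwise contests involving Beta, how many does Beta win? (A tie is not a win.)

1

Beta against each rival (7 reviewers):
Beta vs Tau: Tau, 7–0.
Beta–Delta: Delta 5–2.
Beta vs Eta: Eta, 7–0.
Beta vs Epsilon: 2+3 = 5 for Beta, 2 for Epsilon — Beta by 5–2.
Beta beats Epsilon; loses to Tau, Delta, Eta — 1 pairwise win.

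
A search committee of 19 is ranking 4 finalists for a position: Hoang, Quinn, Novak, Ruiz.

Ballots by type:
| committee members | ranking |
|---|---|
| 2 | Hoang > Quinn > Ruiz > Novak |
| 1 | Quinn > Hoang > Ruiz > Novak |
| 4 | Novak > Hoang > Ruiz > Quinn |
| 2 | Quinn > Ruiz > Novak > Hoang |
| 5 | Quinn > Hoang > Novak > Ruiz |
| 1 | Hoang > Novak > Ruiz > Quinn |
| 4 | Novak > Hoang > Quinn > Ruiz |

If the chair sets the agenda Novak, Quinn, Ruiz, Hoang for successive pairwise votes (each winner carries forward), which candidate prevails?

Hoang

Round 1: Novak vs Quinn — 9–10, Quinn advances.
Round 2: Quinn vs Ruiz — 14–5, Quinn advances.
Round 3: Quinn vs Hoang — 8–11, Hoang advances.
Hoang survives the agenda.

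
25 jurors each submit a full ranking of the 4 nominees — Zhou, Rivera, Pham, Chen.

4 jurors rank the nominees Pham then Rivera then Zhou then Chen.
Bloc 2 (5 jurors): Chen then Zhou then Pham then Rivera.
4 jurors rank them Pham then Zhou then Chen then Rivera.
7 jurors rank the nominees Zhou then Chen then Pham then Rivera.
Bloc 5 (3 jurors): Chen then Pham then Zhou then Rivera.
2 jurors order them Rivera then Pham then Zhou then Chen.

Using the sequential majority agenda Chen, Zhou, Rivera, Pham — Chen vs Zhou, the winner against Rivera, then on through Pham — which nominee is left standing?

Round 1: Chen vs Zhou — 8–17, Zhou advances.
Round 2: Zhou vs Rivera — 19–6, Zhou advances.
Round 3: Zhou vs Pham — 12–13, Pham advances.
Pham survives the agenda.

Pham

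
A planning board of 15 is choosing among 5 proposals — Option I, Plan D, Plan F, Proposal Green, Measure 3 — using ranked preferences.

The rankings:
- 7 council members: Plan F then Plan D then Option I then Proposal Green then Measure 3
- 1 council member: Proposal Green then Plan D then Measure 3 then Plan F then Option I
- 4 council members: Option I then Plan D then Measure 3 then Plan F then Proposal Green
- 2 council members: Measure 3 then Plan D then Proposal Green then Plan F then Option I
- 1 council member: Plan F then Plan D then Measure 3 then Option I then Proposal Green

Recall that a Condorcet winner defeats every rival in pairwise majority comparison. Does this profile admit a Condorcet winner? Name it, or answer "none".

Pairwise majorities:
Option I vs Plan D: Option I is ranked higher on 4 ballots, Plan D on 11. Plan D wins 11–4.
Option I vs Plan F: Option I preferred on 4 ballots; Plan F wins 11–4.
Option I vs Proposal Green: Option I is ranked higher on 7+4+1 = 12 ballots, Proposal Green on 3. Option I wins 12–3.
Option I vs Measure 3: Option I is ranked higher on 7+4 = 11 ballots, Measure 3 on 4. Option I wins 11–4.
Plan D vs Plan F: 7 to 8, Plan F.
Plan D vs Proposal Green: 14 to 1, Plan D.
Plan D vs Measure 3: Plan D is ranked higher on 7+1+4+1 = 13 ballots, Measure 3 on 2. Plan D wins 13–2.
Plan F vs Proposal Green: Plan F preferred on 7+4+1 = 12 ballots; Plan F wins 12–3.
Plan F vs Measure 3: 7+1 = 8 for Plan F, 7 for Measure 3 — Plan F by 8–7.
Proposal Green vs Measure 3: 7+1 = 8 for Proposal Green, 7 for Measure 3 — Proposal Green by 8–7.
Plan F wins every pairwise contest, so Plan F is the Condorcet winner.

Plan F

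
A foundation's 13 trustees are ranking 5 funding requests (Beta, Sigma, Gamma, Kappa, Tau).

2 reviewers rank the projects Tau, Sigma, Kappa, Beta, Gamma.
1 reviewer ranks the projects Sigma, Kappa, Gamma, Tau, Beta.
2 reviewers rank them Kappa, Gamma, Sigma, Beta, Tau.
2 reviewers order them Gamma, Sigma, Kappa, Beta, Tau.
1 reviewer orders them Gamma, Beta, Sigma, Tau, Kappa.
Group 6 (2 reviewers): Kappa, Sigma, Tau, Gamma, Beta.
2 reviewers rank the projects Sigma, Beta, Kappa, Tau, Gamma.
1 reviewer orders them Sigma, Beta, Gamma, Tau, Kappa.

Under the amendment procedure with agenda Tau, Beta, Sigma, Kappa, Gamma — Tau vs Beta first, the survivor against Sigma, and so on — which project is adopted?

Round 1: Tau vs Beta — 5–8, Beta advances.
Round 2: Beta vs Sigma — 1–12, Sigma advances.
Round 3: Sigma vs Kappa — 9–4, Sigma advances.
Round 4: Sigma vs Gamma — 8–5, Sigma advances.
Sigma survives the agenda.

Sigma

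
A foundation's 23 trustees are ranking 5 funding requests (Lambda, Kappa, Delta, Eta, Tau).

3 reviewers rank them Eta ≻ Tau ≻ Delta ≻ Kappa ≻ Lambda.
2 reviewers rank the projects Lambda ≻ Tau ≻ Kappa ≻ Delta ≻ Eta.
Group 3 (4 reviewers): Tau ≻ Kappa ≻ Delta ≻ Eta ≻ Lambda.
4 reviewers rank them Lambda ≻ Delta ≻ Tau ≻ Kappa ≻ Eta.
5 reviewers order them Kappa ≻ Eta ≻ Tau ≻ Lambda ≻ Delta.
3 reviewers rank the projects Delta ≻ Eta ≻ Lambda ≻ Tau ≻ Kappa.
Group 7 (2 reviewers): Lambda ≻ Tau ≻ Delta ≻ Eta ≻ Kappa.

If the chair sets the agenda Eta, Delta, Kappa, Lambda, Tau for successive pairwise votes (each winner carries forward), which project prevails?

Round 1: Eta vs Delta — 8–15, Delta advances.
Round 2: Delta vs Kappa — 12–11, Delta advances.
Round 3: Delta vs Lambda — 10–13, Lambda advances.
Round 4: Lambda vs Tau — 11–12, Tau advances.
Tau survives the agenda.

Tau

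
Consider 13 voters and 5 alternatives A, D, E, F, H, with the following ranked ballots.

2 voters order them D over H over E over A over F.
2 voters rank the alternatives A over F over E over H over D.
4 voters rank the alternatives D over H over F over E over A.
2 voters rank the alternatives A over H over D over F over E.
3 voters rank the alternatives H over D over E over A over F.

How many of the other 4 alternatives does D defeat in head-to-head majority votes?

3

D against each rival (13 voters):
D vs A: D preferred on 2+4+3 = 9 ballots; D wins 9–4.
D vs E: D, 11–2.
D vs F: D, 11–2.
D–H: H 7–6.
D beats A, E, F; loses to H — 3 pairwise wins.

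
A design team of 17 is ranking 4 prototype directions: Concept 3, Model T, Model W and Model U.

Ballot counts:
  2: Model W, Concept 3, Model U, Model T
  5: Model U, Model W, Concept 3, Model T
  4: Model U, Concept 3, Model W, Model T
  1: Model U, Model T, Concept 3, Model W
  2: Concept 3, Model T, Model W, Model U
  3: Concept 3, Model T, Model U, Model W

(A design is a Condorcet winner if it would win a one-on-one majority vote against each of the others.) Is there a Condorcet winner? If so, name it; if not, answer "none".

Model U

Head-to-head results (17 engineers):
Concept 3 vs Model T: Concept 3, 16–1.
Concept 3 vs Model W: Concept 3 wins 10–7.
Concept 3–Model U: Model U 10–7.
Model T vs Model W: Model W wins 11–6.
Model T–Model U: Model U 12–5.
Model W vs Model U: Model U, 13–4.
Only Model U has no losses; Model U is the Condorcet winner.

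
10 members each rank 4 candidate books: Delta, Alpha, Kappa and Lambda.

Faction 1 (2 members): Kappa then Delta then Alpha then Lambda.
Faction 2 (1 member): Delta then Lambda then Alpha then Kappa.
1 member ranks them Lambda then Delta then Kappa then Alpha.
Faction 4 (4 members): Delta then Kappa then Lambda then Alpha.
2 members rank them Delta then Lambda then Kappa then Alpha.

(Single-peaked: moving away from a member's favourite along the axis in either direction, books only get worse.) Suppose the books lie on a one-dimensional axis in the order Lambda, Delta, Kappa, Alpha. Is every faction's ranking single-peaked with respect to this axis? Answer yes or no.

no

Axis positions: Lambda=1, Delta=2, Kappa=3, Alpha=4.
Faction 1 (peak Kappa at position 3): ranking walks positions 3-2-4-1, expanding outward from the peak — single-peaked.
Faction 2: ranking walks positions 2-1-4-3; Alpha is ranked above Kappa even though Kappa lies between Alpha and the peak Delta on the axis — preferences dip and rise again. Not single-peaked.
Faction 3 (peak Lambda at position 1): ranking walks positions 1-2-3-4, expanding outward from the peak — single-peaked.
Faction 4 (peak Delta at position 2): ranking walks positions 2-3-1-4, expanding outward from the peak — single-peaked.
Faction 5 (peak Delta at position 2): ranking walks positions 2-1-3-4, expanding outward from the peak — single-peaked.
Faction 2 violates single-peakedness, so the profile is not single-peaked on this axis.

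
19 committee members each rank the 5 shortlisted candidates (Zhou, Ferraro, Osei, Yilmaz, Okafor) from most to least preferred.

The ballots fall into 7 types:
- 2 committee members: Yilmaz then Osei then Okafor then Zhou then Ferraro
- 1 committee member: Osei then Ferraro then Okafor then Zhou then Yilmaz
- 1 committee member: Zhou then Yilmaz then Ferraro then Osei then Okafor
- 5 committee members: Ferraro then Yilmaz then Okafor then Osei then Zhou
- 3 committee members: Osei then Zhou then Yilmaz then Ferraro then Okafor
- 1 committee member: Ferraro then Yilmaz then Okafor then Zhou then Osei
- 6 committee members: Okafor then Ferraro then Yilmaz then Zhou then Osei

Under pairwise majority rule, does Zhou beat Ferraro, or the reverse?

Ballots ranking Zhou above Ferraro: 2 + 1 + 3 = 6.
Ballots ranking Ferraro above Zhou: 19 − 6 = 13.
Ferraro wins the head-to-head 13–6.

Ferraro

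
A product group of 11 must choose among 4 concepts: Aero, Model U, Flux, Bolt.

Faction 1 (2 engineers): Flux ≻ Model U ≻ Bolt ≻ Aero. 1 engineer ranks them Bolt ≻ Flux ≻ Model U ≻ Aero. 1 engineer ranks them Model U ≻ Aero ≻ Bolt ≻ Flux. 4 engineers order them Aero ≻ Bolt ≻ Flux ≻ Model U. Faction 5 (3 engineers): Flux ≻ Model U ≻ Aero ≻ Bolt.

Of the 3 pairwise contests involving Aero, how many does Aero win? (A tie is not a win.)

1

Aero against each rival (11 engineers):
Aero vs Model U: Aero is ranked higher on 4 ballots, Model U on 7. Model U wins 7–4.
Aero vs Flux: Aero is ranked higher on 1+4 = 5 ballots, Flux on 6. Flux wins 6–5.
Aero vs Bolt: Aero is ranked higher on 1+4+3 = 8 ballots, Bolt on 3. Aero wins 8–3.
Aero beats Bolt; loses to Model U, Flux — 1 pairwise win.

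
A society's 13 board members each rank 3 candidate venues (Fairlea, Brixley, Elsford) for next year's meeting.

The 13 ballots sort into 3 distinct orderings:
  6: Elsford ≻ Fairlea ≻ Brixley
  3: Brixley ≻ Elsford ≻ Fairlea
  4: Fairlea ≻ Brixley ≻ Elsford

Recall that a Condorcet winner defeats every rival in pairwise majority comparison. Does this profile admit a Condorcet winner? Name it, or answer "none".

Head-to-head results (13 organisers):
Fairlea vs Brixley: 6+4 = 10 for Fairlea, 3 for Brixley — Fairlea by 10–3.
Fairlea vs Elsford: Fairlea preferred on 4 ballots; Elsford wins 9–4.
Brixley vs Elsford: 7 to 6, Brixley.
Each city drops at least one matchup (Fairlea loses to Elsford; Brixley loses to Fairlea; Elsford loses to Brixley); the cycle Fairlea beats Brixley beats Elsford beats Fairlea rules out a Condorcet winner.

none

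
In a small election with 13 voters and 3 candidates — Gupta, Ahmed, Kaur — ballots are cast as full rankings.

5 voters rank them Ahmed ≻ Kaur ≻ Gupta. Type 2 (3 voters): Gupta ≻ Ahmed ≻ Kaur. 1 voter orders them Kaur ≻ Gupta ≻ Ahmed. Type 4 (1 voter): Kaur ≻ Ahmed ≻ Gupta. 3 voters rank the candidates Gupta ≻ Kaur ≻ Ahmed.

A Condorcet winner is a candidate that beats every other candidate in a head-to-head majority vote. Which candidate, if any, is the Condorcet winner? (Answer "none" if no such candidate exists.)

none

Head-to-head results (13 voters):
Gupta vs Ahmed: Gupta, 7–6.
Gupta vs Kaur: Kaur, 7–6.
Ahmed vs Kaur: Ahmed wins 8–5.
No candidate is unbeaten: Gupta loses to Kaur; Ahmed loses to Gupta; Kaur loses to Ahmed. In particular Gupta → Ahmed → Kaur → Gupta is a majority cycle — no Condorcet winner exists.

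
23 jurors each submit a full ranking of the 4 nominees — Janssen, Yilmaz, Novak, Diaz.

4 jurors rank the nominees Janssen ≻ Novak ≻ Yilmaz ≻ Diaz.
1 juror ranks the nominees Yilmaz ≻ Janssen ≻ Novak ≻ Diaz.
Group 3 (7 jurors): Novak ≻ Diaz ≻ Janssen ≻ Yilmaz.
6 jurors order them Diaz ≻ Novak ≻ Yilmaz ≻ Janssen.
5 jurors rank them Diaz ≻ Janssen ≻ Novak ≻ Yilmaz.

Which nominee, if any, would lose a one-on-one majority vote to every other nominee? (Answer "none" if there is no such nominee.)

Yilmaz

Pairwise majorities:
Janssen vs Yilmaz: Janssen is ranked higher on 4+7+5 = 16 ballots, Yilmaz on 7. Janssen wins 16–7.
Janssen–Novak: Novak 13–10.
Janssen vs Diaz: Janssen preferred on 4+1 = 5 ballots; Diaz wins 18–5.
Yilmaz vs Novak: Novak, 22–1.
Yilmaz vs Diaz: Diaz wins 18–5.
Novak vs Diaz: 4+1+7 = 12 for Novak, 11 for Diaz — Novak by 12–11.
Yilmaz is beaten in every head-to-head and is the Condorcet loser.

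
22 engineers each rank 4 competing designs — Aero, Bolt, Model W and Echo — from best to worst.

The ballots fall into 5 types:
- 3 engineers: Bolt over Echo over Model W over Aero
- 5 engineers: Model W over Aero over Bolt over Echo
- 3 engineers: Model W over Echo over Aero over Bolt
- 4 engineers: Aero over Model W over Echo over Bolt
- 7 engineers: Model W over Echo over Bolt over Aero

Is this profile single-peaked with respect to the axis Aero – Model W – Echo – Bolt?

Axis positions: Aero=1, Model W=2, Echo=3, Bolt=4.
Type 1 (peak Bolt at position 4): ranking walks positions 4-3-2-1, expanding outward from the peak — single-peaked.
Type 2: ranking walks positions 2-1-4-3; Bolt is ranked above Echo even though Echo lies between Bolt and the peak Model W on the axis — preferences dip and rise again. Not single-peaked.
Type 3 (peak Model W at position 2): ranking walks positions 2-3-1-4, expanding outward from the peak — single-peaked.
Type 4 (peak Aero at position 1): ranking walks positions 1-2-3-4, expanding outward from the peak — single-peaked.
Type 5 (peak Model W at position 2): ranking walks positions 2-3-4-1, expanding outward from the peak — single-peaked.
Type 2 violates single-peakedness, so the profile is not single-peaked on this axis.

no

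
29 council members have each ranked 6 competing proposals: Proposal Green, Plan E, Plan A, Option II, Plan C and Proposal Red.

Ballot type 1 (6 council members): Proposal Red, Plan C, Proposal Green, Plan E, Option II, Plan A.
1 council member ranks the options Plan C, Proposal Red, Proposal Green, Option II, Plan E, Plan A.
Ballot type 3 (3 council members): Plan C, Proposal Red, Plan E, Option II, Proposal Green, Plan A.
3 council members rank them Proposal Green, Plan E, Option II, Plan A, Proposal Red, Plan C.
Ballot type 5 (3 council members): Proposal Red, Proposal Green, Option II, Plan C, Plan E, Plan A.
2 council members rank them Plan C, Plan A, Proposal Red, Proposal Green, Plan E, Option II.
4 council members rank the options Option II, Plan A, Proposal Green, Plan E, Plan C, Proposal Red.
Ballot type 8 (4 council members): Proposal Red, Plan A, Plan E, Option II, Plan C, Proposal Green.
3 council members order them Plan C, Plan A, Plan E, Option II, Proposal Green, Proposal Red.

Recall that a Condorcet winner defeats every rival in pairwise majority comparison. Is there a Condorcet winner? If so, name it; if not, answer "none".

Proposal Red

Pairwise majorities:
Proposal Green vs Plan E: Proposal Green, 19–10.
Proposal Green–Plan A: Proposal Green 16–13.
Proposal Green–Option II: Proposal Green 15–14.
Proposal Green–Plan C: Plan C 19–10.
Proposal Green vs Proposal Red: Proposal Red, 19–10.
Plan E vs Plan A: Plan E wins 16–13.
Plan E vs Option II: Plan E, 21–8.
Plan E vs Plan C: Plan C, 18–11.
Plan E vs Proposal Red: Proposal Red wins 19–10.
Plan A vs Option II: Option II wins 20–9.
Plan A vs Plan C: Plan C, 18–11.
Plan A vs Proposal Red: Proposal Red wins 17–12.
Option II vs Plan C: Plan C wins 15–14.
Option II–Proposal Red: Proposal Red 19–10.
Plan C–Proposal Red: Proposal Red 16–13.
Only Proposal Red has no losses; Proposal Red is the Condorcet winner.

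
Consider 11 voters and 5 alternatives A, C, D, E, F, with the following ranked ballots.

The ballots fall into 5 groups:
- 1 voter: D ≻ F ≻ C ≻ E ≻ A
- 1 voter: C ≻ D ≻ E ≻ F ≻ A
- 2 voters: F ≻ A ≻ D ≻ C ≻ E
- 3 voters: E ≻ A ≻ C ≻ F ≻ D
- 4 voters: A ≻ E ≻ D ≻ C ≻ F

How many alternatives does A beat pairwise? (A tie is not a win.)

A against each rival (11 voters):
A vs C: A, 9–2.
A vs D: A wins 9–2.
A vs E: A wins 6–5.
A vs F: A is ranked higher on 3+4 = 7 ballots, F on 4. A wins 7–4.
A beats C, D, E, F — 4 pairwise wins.

4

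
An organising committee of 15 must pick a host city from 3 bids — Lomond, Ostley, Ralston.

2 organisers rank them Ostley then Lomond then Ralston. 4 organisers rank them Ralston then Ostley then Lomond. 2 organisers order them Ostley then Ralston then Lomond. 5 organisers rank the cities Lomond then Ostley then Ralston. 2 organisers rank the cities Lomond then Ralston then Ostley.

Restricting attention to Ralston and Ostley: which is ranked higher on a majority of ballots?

Ostley

Ballots ranking Ralston above Ostley: 4 + 2 = 6.
Ballots ranking Ostley above Ralston: 15 − 6 = 9.
Ostley wins the head-to-head 9–6.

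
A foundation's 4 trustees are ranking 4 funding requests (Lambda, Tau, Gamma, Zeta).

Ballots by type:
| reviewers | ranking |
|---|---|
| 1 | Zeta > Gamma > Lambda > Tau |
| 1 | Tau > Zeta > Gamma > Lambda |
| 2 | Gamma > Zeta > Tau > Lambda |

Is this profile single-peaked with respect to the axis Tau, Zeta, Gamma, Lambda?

Axis positions: Tau=1, Zeta=2, Gamma=3, Lambda=4.
Type 1 (peak Zeta at position 2): ranking walks positions 2-3-4-1, expanding outward from the peak — single-peaked.
Type 2 (peak Tau at position 1): ranking walks positions 1-2-3-4, expanding outward from the peak — single-peaked.
Type 3 (peak Gamma at position 3): ranking walks positions 3-2-1-4, expanding outward from the peak — single-peaked.
Every ranking is single-peaked on this axis.

yes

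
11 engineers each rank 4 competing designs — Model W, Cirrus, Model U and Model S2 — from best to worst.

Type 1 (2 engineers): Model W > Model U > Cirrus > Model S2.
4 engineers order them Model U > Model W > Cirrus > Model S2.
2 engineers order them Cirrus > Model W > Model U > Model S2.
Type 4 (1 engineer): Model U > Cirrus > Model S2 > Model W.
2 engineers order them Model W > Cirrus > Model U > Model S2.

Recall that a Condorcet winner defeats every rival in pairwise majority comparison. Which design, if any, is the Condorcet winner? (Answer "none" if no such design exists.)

Model W

Check each pair by majority over 11 ballots:
Model W–Cirrus: Model W 8–3.
Model W–Model U: Model W 6–5.
Model W–Model S2: Model W 10–1.
Cirrus vs Model U: Model U wins 7–4.
Cirrus vs Model S2: Cirrus wins 11–0.
Model U–Model S2: Model U 11–0.
Model W wins every pairwise contest, so Model W is the Condorcet winner.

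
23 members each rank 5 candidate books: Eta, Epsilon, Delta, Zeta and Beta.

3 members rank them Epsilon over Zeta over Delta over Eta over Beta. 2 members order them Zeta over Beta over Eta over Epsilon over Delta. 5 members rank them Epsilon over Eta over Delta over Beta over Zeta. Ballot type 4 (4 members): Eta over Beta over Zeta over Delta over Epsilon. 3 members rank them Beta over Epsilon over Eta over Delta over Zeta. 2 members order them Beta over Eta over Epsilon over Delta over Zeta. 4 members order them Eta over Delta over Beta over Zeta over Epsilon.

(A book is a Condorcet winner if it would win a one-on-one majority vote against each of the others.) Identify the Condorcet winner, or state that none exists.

Check each pair by majority over 23 ballots:
Eta vs Epsilon: Eta is ranked higher on 2+4+2+4 = 12 ballots, Epsilon on 11. Eta wins 12–11.
Eta vs Delta: Eta is ranked higher on 2+5+4+3+2+4 = 20 ballots, Delta on 3. Eta wins 20–3.
Eta vs Zeta: Eta wins 18–5.
Eta vs Beta: Eta, 16–7.
Epsilon vs Delta: Epsilon preferred on 3+2+5+3+2 = 15 ballots; Epsilon wins 15–8.
Epsilon vs Zeta: Epsilon is ranked higher on 3+5+3+2 = 13 ballots, Zeta on 10. Epsilon wins 13–10.
Epsilon vs Beta: Epsilon is ranked higher on 3+5 = 8 ballots, Beta on 15. Beta wins 15–8.
Delta vs Zeta: 14 to 9, Delta.
Delta–Beta: Delta 12–11.
Zeta vs Beta: 5 to 18, Beta.
Eta defeats every rival head-to-head and is the Condorcet winner.

Eta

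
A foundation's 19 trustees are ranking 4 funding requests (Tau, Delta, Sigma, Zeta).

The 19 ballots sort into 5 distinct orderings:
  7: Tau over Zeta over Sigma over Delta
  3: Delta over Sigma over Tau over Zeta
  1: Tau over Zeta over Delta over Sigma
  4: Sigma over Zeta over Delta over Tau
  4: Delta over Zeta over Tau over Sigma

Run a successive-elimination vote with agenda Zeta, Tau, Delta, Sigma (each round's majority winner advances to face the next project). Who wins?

Round 1: Zeta vs Tau — 8–11, Tau advances.
Round 2: Tau vs Delta — 8–11, Delta advances.
Round 3: Delta vs Sigma — 8–11, Sigma advances.
The agenda winner is Sigma.

Sigma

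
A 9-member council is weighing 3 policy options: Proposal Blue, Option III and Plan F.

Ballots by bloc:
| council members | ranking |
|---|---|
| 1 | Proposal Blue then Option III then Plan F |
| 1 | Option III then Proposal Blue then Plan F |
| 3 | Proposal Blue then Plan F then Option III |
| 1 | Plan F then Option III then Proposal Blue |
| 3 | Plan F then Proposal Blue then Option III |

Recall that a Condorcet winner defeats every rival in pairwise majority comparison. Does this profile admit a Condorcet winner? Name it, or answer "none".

Proposal Blue

Head-to-head results (9 council members):
Proposal Blue vs Option III: 7 to 2, Proposal Blue.
Proposal Blue vs Plan F: Proposal Blue is ranked higher on 1+1+3 = 5 ballots, Plan F on 4. Proposal Blue wins 5–4.
Option III vs Plan F: 1+1 = 2 for Option III, 7 for Plan F — Plan F by 7–2.
Only Proposal Blue has no losses; Proposal Blue is the Condorcet winner.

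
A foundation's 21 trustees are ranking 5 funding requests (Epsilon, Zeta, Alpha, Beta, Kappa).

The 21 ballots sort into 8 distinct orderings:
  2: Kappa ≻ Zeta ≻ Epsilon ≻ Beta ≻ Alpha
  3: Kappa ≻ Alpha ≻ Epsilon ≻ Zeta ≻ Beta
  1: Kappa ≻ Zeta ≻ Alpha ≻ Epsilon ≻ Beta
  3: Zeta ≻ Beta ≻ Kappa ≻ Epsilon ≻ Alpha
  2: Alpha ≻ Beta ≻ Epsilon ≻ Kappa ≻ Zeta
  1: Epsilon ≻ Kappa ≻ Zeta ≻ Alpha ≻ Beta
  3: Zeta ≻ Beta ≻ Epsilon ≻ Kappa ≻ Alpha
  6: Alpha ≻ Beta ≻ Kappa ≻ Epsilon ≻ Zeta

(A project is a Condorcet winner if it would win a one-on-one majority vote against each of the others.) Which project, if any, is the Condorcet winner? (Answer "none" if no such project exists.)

Head-to-head results (21 reviewers):
Epsilon vs Zeta: Epsilon wins 12–9.
Epsilon vs Alpha: Epsilon is ranked higher on 2+3+1+3 = 9 ballots, Alpha on 12. Alpha wins 12–9.
Epsilon vs Beta: Beta, 14–7.
Epsilon vs Kappa: Kappa, 15–6.
Zeta vs Alpha: 10 to 11, Alpha.
Zeta vs Beta: Zeta, 13–8.
Zeta vs Kappa: Kappa wins 15–6.
Alpha vs Beta: Alpha is ranked higher on 3+1+2+1+6 = 13 ballots, Beta on 8. Alpha wins 13–8.
Alpha vs Kappa: Alpha is ranked higher on 2+6 = 8 ballots, Kappa on 13. Kappa wins 13–8.
Beta vs Kappa: 14 to 7, Beta.
Each project drops at least one matchup (Epsilon loses to Alpha; Zeta loses to Epsilon; Alpha loses to Kappa; Beta loses to Zeta; Kappa loses to Beta); the cycle Epsilon → Zeta → Beta → Epsilon rules out a Condorcet winner.

none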